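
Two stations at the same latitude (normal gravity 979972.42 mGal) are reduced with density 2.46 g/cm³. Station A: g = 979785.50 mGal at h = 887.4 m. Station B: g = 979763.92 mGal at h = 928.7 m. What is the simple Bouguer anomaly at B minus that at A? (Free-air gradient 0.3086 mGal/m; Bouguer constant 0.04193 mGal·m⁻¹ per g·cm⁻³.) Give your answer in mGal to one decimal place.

Δg_SB(A) = 979785.50 − 979972.42 + 0.3086×887.4 − 0.04193×2.46×887.4 = -4.60 mGal
Δg_SB(B) = 979763.92 − 979972.42 + 0.3086×928.7 − 0.04193×2.46×928.7 = -17.70 mGal
Difference = -17.70 − (-4.60) = -13.10 mGal

-13.1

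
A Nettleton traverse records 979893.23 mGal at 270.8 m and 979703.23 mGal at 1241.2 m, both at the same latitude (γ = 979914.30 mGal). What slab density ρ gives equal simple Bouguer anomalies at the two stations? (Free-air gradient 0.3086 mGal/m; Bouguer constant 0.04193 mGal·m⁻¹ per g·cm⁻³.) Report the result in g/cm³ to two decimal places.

2.69

Δg_obs = 979703.23 − 979893.23 = -190.00 mGal over Δh = 1241.2 − 270.8 = 970.4 m
Equal Bouguer anomalies ⇒ Δg_obs + (0.3086 − 0.04193ρ)·Δh = 0
0.3086 − 0.04193ρ = −Δg_obs/Δh = 0.19580
ρ = (0.3086 − 0.19580) / 0.04193 = 2.69 g/cm³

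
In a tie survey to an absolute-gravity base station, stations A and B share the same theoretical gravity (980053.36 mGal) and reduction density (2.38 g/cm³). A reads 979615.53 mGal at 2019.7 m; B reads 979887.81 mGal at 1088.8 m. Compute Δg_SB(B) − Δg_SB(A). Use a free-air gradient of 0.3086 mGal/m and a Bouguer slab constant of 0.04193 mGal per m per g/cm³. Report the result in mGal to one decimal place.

77.9

Δg_SB(A) = 979615.53 − 980053.36 + 0.3086×2019.7 − 0.04193×2.38×2019.7 = -16.10 mGal
Δg_SB(B) = 979887.81 − 980053.36 + 0.3086×1088.8 − 0.04193×2.38×1088.8 = 61.80 mGal
Difference = 61.80 − (-16.10) = 77.90 mGal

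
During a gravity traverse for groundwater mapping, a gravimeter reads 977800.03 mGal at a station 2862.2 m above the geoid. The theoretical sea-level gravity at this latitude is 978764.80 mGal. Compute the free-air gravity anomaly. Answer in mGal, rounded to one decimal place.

Free-air correction = 0.3086 × 2862.2 = 883.27 mGal
Free-air anomaly = 977800.03 − 978764.80 + (883.27) = -81.50 mGal

-81.5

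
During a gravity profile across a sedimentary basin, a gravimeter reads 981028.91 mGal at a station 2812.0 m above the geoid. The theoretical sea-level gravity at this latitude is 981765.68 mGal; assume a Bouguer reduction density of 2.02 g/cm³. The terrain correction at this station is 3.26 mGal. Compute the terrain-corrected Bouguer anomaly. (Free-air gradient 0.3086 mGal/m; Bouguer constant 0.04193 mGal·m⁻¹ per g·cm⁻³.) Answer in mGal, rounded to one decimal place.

Free-air correction = 0.3086 × 2812.0 = 867.78 mGal
Free-air anomaly = 981028.91 − 981765.68 + (867.78) = 131.01 mGal
Bouguer slab correction = 0.04193 × 2.02 × 2812.0 = 238.17 mGal
Simple Bouguer anomaly = 131.01 − (238.17) = -107.16 mGal
Complete Bouguer anomaly = -107.16 + 3.26 = -103.90 mGal

-103.9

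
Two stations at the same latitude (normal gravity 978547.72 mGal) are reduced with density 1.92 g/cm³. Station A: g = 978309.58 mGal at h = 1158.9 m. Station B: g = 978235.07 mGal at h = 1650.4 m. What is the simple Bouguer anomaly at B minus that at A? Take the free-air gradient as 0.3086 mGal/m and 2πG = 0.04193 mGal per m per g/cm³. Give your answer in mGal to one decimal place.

37.6

Δg_SB(A) = 978309.58 − 978547.72 + 0.3086×1158.9 − 0.04193×1.92×1158.9 = 26.20 mGal
Δg_SB(B) = 978235.07 − 978547.72 + 0.3086×1650.4 − 0.04193×1.92×1650.4 = 63.80 mGal
Difference = 63.80 − (26.20) = 37.60 mGal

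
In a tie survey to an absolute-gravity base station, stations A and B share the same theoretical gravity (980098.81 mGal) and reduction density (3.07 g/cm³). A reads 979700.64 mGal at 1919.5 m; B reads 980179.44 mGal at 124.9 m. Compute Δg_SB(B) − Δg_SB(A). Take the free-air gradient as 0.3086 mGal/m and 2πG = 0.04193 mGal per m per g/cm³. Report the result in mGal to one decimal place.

156.0

Δg_SB(A) = 979700.64 − 980098.81 + 0.3086×1919.5 − 0.04193×3.07×1919.5 = -52.90 mGal
Δg_SB(B) = 980179.44 − 980098.81 + 0.3086×124.9 − 0.04193×3.07×124.9 = 103.10 mGal
Difference = 103.10 − (-52.90) = 156.00 mGal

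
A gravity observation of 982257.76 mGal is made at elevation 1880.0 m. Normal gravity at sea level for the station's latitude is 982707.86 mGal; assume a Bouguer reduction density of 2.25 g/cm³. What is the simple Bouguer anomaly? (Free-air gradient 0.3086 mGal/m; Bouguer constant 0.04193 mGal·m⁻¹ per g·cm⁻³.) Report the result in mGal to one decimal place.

-47.3

Free-air correction = 0.3086 × 1880.0 = 580.17 mGal
Free-air anomaly = 982257.76 − 982707.86 + (580.17) = 130.07 mGal
Bouguer slab correction = 0.04193 × 2.25 × 1880.0 = 177.36 mGal
Simple Bouguer anomaly = 130.07 − (177.36) = -47.29 mGal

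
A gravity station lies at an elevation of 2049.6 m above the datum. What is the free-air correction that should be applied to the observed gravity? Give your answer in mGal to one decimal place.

Free-air correction = 0.3086 × 2049.6 = 632.5 mGal

632.5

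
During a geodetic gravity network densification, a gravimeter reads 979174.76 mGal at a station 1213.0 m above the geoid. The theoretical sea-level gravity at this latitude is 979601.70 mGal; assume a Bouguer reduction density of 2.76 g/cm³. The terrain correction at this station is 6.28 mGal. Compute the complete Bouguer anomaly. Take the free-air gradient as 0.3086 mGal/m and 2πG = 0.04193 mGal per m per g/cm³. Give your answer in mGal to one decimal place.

Free-air correction = 0.3086 × 1213.0 = 374.33 mGal
Free-air anomaly = 979174.76 − 979601.70 + (374.33) = -52.61 mGal
Bouguer slab correction = 0.04193 × 2.76 × 1213.0 = 140.38 mGal
Simple Bouguer anomaly = -52.61 − (140.38) = -192.99 mGal
Complete Bouguer anomaly = -192.99 + 6.28 = -186.71 mGal

-186.7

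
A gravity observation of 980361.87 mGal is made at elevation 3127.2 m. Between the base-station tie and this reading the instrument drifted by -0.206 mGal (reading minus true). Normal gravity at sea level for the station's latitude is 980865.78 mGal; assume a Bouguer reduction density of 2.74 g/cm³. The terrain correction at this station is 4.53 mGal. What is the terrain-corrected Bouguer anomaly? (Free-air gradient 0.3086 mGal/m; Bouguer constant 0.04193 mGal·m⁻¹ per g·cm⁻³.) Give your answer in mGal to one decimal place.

Drift-corrected reading = 980361.87 − (-0.206) = 980362.076 mGal
Free-air correction = 0.3086 × 3127.2 = 965.05 mGal
Free-air anomaly = 980362.076 − 980865.78 + (965.05) = 461.346 mGal
Bouguer slab correction = 0.04193 × 2.74 × 3127.2 = 359.28 mGal
Simple Bouguer anomaly = 461.346 − (359.28) = 102.066 mGal
Complete Bouguer anomaly = 102.066 + 4.53 = 106.596 mGal

106.6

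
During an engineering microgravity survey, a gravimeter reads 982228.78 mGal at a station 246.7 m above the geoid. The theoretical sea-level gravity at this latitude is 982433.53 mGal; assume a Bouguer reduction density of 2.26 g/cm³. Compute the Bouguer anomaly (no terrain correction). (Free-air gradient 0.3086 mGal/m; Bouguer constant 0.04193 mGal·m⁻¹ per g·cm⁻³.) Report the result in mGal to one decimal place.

-152.0

Free-air correction = 0.3086 × 246.7 = 76.13 mGal
Free-air anomaly = 982228.78 − 982433.53 + (76.13) = -128.62 mGal
Bouguer slab correction = 0.04193 × 2.26 × 246.7 = 23.38 mGal
Simple Bouguer anomaly = -128.62 − (23.38) = -152.00 mGal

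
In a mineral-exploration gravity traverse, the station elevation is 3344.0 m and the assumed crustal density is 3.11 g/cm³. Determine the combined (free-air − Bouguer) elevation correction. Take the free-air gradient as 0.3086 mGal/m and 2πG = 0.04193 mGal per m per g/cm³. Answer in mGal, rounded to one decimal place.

595.9

Combined gradient = 0.3086 − 0.04193 × 3.11 = 0.1781977 mGal/m
Combined elevation correction = 0.1781977 × 3344.0 = 595.9 mGal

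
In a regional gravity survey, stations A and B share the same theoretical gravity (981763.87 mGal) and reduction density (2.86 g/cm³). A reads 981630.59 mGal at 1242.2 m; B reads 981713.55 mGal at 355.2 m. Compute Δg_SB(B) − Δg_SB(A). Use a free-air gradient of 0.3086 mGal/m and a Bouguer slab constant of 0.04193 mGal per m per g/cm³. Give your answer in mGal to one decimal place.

Δg_SB(A) = 981630.59 − 981763.87 + 0.3086×1242.2 − 0.04193×2.86×1242.2 = 101.10 mGal
Δg_SB(B) = 981713.55 − 981763.87 + 0.3086×355.2 − 0.04193×2.86×355.2 = 16.70 mGal
Difference = 16.70 − (101.10) = -84.40 mGal

-84.4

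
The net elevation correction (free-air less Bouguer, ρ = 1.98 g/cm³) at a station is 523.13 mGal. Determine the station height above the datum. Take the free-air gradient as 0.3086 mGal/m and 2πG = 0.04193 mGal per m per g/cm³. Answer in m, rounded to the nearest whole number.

Combined gradient = 0.3086 − 0.04193 × 1.98 = 0.2255786 mGal/m
h = 523.13 / 0.2255786 = 2319.06 m

2319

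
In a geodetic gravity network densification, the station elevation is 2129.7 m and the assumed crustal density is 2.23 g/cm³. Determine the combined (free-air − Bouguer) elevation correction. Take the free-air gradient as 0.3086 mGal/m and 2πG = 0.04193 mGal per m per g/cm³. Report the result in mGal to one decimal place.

Combined gradient = 0.3086 − 0.04193 × 2.23 = 0.2150961 mGal/m
Combined elevation correction = 0.2150961 × 2129.7 = 458.1 mGal

458.1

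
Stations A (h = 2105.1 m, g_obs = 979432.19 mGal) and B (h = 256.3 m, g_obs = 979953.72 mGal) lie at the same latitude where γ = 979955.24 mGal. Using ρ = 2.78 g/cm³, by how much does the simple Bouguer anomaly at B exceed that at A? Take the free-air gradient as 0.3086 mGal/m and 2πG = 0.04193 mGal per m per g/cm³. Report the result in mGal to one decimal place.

166.5

Δg_SB(A) = 979432.19 − 979955.24 + 0.3086×2105.1 − 0.04193×2.78×2105.1 = -118.80 mGal
Δg_SB(B) = 979953.72 − 979955.24 + 0.3086×256.3 − 0.04193×2.78×256.3 = 47.70 mGal
Difference = 47.70 − (-118.80) = 166.50 mGal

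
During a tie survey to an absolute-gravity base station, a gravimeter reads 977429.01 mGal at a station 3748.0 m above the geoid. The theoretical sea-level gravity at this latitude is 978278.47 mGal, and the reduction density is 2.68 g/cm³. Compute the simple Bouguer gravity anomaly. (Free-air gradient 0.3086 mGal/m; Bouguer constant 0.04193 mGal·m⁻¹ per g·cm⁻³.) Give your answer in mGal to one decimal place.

Free-air correction = 0.3086 × 3748.0 = 1156.63 mGal
Free-air anomaly = 977429.01 − 978278.47 + (1156.63) = 307.17 mGal
Bouguer slab correction = 0.04193 × 2.68 × 3748.0 = 421.17 mGal
Simple Bouguer anomaly = 307.17 − (421.17) = -114.00 mGal

-114.0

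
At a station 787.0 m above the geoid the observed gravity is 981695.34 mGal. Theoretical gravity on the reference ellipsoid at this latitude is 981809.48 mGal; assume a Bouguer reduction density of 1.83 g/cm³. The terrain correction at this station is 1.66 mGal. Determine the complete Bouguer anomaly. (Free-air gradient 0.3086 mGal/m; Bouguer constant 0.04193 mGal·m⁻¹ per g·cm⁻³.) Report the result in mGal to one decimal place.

70.0

Free-air correction = 0.3086 × 787.0 = 242.87 mGal
Free-air anomaly = 981695.34 − 981809.48 + (242.87) = 128.73 mGal
Bouguer slab correction = 0.04193 × 1.83 × 787.0 = 60.39 mGal
Simple Bouguer anomaly = 128.73 − (60.39) = 68.34 mGal
Complete Bouguer anomaly = 68.34 + 1.66 = 70.00 mGal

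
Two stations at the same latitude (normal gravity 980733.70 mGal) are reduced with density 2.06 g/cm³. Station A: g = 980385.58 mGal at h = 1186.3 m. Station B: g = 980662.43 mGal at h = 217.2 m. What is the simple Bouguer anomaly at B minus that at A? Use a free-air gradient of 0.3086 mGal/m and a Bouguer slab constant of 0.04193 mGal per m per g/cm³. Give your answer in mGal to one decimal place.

61.5

Δg_SB(A) = 980385.58 − 980733.70 + 0.3086×1186.3 − 0.04193×2.06×1186.3 = -84.50 mGal
Δg_SB(B) = 980662.43 − 980733.70 + 0.3086×217.2 − 0.04193×2.06×217.2 = -23.00 mGal
Difference = -23.00 − (-84.50) = 61.50 mGal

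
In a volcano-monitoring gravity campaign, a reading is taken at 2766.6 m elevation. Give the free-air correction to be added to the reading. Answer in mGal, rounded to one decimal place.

Free-air correction = 0.3086 × 2766.6 = 853.8 mGal

853.8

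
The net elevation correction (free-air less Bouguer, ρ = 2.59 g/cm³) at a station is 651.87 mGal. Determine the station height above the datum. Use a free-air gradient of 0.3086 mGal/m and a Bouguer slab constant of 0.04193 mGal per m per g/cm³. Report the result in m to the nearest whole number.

3259

Combined gradient = 0.3086 − 0.04193 × 2.59 = 0.2000013 mGal/m
h = 651.87 / 0.2000013 = 3259.33 m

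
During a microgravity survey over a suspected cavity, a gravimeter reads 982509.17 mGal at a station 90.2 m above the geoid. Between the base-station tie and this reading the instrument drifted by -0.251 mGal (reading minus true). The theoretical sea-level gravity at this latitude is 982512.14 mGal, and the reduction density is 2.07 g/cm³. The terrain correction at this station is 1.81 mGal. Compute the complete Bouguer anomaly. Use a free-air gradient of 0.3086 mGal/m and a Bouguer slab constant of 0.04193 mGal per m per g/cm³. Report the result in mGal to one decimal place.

Drift-corrected reading = 982509.17 − (-0.251) = 982509.421 mGal
Free-air correction = 0.3086 × 90.2 = 27.84 mGal
Free-air anomaly = 982509.421 − 982512.14 + (27.84) = 25.121 mGal
Bouguer slab correction = 0.04193 × 2.07 × 90.2 = 7.83 mGal
Simple Bouguer anomaly = 25.121 − (7.83) = 17.291 mGal
Complete Bouguer anomaly = 17.291 + 1.81 = 19.101 mGal

19.1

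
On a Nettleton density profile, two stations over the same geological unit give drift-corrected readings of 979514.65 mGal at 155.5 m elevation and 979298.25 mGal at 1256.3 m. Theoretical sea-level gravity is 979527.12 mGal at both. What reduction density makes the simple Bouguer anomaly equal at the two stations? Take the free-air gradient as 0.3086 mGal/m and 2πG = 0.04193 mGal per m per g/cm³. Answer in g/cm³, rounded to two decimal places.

Δg_obs = 979298.25 − 979514.65 = -216.40 mGal over Δh = 1256.3 − 155.5 = 1100.8 m
Equal Bouguer anomalies ⇒ Δg_obs + (0.3086 − 0.04193ρ)·Δh = 0
0.3086 − 0.04193ρ = −Δg_obs/Δh = 0.19658
ρ = (0.3086 − 0.19658) / 0.04193 = 2.67 g/cm³

2.67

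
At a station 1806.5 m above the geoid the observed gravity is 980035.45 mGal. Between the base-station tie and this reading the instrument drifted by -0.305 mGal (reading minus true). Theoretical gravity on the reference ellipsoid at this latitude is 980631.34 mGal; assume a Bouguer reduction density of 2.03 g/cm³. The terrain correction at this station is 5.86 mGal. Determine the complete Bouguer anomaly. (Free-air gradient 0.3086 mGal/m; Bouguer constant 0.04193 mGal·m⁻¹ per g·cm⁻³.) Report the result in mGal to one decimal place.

-186.0

Drift-corrected reading = 980035.45 − (-0.305) = 980035.755 mGal
Free-air correction = 0.3086 × 1806.5 = 557.49 mGal
Free-air anomaly = 980035.755 − 980631.34 + (557.49) = -38.095 mGal
Bouguer slab correction = 0.04193 × 2.03 × 1806.5 = 153.77 mGal
Simple Bouguer anomaly = -38.095 − (153.77) = -191.865 mGal
Complete Bouguer anomaly = -191.865 + 5.86 = -186.005 mGal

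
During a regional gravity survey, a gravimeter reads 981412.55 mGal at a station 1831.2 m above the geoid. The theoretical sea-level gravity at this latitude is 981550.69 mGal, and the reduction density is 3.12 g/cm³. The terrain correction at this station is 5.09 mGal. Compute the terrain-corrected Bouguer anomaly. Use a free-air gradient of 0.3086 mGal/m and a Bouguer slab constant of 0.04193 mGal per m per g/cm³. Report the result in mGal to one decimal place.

Free-air correction = 0.3086 × 1831.2 = 565.11 mGal
Free-air anomaly = 981412.55 − 981550.69 + (565.11) = 426.97 mGal
Bouguer slab correction = 0.04193 × 3.12 × 1831.2 = 239.56 mGal
Simple Bouguer anomaly = 426.97 − (239.56) = 187.41 mGal
Complete Bouguer anomaly = 187.41 + 5.09 = 192.50 mGal

192.5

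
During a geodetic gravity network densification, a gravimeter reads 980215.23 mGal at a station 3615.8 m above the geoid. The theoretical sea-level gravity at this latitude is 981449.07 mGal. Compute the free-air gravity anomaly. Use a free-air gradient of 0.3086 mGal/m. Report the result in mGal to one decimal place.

Free-air correction = 0.3086 × 3615.8 = 1115.84 mGal
Free-air anomaly = 980215.23 − 981449.07 + (1115.84) = -118.00 mGal

-118.0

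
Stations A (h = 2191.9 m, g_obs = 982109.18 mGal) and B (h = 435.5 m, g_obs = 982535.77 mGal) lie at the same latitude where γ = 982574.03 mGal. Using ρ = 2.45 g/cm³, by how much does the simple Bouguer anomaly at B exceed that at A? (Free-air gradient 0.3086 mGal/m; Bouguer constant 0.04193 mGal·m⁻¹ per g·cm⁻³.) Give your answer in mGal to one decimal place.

65.0

Δg_SB(A) = 982109.18 − 982574.03 + 0.3086×2191.9 − 0.04193×2.45×2191.9 = -13.60 mGal
Δg_SB(B) = 982535.77 − 982574.03 + 0.3086×435.5 − 0.04193×2.45×435.5 = 51.40 mGal
Difference = 51.40 − (-13.60) = 65.00 mGal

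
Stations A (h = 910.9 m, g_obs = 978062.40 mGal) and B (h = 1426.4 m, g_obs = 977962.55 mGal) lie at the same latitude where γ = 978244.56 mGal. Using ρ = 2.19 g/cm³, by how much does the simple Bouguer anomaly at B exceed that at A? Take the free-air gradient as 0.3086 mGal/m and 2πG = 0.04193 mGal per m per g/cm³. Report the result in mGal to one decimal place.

Δg_SB(A) = 978062.40 − 978244.56 + 0.3086×910.9 − 0.04193×2.19×910.9 = 15.30 mGal
Δg_SB(B) = 977962.55 − 978244.56 + 0.3086×1426.4 − 0.04193×2.19×1426.4 = 27.20 mGal
Difference = 27.20 − (15.30) = 11.90 mGal

11.9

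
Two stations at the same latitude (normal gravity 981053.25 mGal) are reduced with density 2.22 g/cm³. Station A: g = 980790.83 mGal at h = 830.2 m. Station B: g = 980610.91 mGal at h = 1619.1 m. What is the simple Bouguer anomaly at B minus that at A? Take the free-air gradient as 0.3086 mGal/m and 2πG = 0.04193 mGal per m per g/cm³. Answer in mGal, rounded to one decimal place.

-9.9

Δg_SB(A) = 980790.83 − 981053.25 + 0.3086×830.2 − 0.04193×2.22×830.2 = -83.50 mGal
Δg_SB(B) = 980610.91 − 981053.25 + 0.3086×1619.1 − 0.04193×2.22×1619.1 = -93.40 mGal
Difference = -93.40 − (-83.50) = -9.90 mGal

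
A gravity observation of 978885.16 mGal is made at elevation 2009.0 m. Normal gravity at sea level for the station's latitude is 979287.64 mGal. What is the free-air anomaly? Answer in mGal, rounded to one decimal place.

Free-air correction = 0.3086 × 2009.0 = 619.98 mGal
Free-air anomaly = 978885.16 − 979287.64 + (619.98) = 217.50 mGal

217.5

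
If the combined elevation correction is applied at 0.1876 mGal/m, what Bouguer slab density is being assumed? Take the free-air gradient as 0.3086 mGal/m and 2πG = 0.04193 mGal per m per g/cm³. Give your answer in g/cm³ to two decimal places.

2.89

0.1876 = 0.3086 − 0.04193 × ρ
ρ = (0.3086 − 0.1876) / 0.04193 = 2.89 g/cm³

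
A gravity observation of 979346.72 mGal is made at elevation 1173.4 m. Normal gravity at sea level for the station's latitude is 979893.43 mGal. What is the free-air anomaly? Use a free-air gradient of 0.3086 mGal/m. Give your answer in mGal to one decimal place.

-184.6

Free-air correction = 0.3086 × 1173.4 = 362.11 mGal
Free-air anomaly = 979346.72 − 979893.43 + (362.11) = -184.60 mGal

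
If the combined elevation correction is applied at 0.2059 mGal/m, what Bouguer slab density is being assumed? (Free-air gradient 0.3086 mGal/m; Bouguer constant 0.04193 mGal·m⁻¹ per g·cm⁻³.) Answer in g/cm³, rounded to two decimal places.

0.2059 = 0.3086 − 0.04193 × ρ
ρ = (0.3086 − 0.2059) / 0.04193 = 2.45 g/cm³

2.45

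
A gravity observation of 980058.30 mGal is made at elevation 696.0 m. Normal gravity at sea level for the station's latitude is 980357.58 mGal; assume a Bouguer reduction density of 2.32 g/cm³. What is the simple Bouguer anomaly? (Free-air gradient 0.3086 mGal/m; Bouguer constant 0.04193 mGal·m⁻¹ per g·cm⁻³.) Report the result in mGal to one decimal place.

-152.2

Free-air correction = 0.3086 × 696.0 = 214.79 mGal
Free-air anomaly = 980058.30 − 980357.58 + (214.79) = -84.49 mGal
Bouguer slab correction = 0.04193 × 2.32 × 696.0 = 67.71 mGal
Simple Bouguer anomaly = -84.49 − (67.71) = -152.20 mGal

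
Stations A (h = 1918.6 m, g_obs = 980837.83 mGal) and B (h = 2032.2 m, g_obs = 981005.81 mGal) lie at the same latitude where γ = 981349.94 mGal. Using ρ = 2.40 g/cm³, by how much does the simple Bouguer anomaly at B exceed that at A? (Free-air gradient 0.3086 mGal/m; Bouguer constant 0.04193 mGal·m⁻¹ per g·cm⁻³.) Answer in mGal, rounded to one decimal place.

Δg_SB(A) = 980837.83 − 981349.94 + 0.3086×1918.6 − 0.04193×2.40×1918.6 = -113.10 mGal
Δg_SB(B) = 981005.81 − 981349.94 + 0.3086×2032.2 − 0.04193×2.40×2032.2 = 78.50 mGal
Difference = 78.50 − (-113.10) = 191.60 mGal

191.6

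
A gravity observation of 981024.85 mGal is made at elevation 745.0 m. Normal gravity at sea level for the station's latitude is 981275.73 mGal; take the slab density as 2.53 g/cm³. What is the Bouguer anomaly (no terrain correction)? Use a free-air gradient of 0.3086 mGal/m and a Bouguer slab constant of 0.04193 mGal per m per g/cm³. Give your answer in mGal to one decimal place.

Free-air correction = 0.3086 × 745.0 = 229.91 mGal
Free-air anomaly = 981024.85 − 981275.73 + (229.91) = -20.97 mGal
Bouguer slab correction = 0.04193 × 2.53 × 745.0 = 79.03 mGal
Simple Bouguer anomaly = -20.97 − (79.03) = -100.00 mGal

-100.0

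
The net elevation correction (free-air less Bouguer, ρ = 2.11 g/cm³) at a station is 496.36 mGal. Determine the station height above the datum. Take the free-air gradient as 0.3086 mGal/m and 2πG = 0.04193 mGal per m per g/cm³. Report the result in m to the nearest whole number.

2255

Combined gradient = 0.3086 − 0.04193 × 2.11 = 0.2201277 mGal/m
h = 496.36 / 0.2201277 = 2254.87 m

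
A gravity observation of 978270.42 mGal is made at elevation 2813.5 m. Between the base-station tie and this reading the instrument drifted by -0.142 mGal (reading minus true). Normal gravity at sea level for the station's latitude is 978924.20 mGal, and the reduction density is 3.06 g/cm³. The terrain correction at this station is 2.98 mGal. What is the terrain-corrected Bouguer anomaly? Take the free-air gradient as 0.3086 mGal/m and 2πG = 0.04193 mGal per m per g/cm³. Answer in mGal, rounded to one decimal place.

Drift-corrected reading = 978270.42 − (-0.142) = 978270.562 mGal
Free-air correction = 0.3086 × 2813.5 = 868.25 mGal
Free-air anomaly = 978270.562 − 978924.20 + (868.25) = 214.612 mGal
Bouguer slab correction = 0.04193 × 3.06 × 2813.5 = 360.99 mGal
Simple Bouguer anomaly = 214.612 − (360.99) = -146.378 mGal
Complete Bouguer anomaly = -146.378 + 2.98 = -143.398 mGal

-143.4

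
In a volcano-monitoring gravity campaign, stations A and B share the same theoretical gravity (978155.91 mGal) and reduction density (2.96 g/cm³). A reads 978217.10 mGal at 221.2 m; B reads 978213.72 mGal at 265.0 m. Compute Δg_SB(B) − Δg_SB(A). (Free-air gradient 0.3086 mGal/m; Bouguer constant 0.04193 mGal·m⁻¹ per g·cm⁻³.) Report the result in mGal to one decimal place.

Δg_SB(A) = 978217.10 − 978155.91 + 0.3086×221.2 − 0.04193×2.96×221.2 = 102.00 mGal
Δg_SB(B) = 978213.72 − 978155.91 + 0.3086×265.0 − 0.04193×2.96×265.0 = 106.70 mGal
Difference = 106.70 − (102.00) = 4.70 mGal

4.7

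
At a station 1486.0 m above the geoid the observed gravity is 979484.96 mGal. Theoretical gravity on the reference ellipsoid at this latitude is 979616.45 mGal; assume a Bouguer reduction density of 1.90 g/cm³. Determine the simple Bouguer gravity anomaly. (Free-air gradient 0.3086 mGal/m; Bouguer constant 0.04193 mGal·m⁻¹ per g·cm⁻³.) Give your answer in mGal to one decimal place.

208.7

Free-air correction = 0.3086 × 1486.0 = 458.58 mGal
Free-air anomaly = 979484.96 − 979616.45 + (458.58) = 327.09 mGal
Bouguer slab correction = 0.04193 × 1.90 × 1486.0 = 118.39 mGal
Simple Bouguer anomaly = 327.09 − (118.39) = 208.70 mGal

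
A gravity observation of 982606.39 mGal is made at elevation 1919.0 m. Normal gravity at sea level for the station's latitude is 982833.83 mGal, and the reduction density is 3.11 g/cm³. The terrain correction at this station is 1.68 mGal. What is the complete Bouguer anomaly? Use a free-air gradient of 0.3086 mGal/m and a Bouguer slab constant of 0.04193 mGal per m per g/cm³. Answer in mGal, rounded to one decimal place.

Free-air correction = 0.3086 × 1919.0 = 592.20 mGal
Free-air anomaly = 982606.39 − 982833.83 + (592.20) = 364.76 mGal
Bouguer slab correction = 0.04193 × 3.11 × 1919.0 = 250.24 mGal
Simple Bouguer anomaly = 364.76 − (250.24) = 114.52 mGal
Complete Bouguer anomaly = 114.52 + 1.68 = 116.20 mGal

116.2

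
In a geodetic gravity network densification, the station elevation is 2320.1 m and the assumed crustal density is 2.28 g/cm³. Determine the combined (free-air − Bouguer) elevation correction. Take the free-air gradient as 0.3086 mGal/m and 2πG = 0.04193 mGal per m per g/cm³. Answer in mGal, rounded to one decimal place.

Combined gradient = 0.3086 − 0.04193 × 2.28 = 0.2129996 mGal/m
Combined elevation correction = 0.2129996 × 2320.1 = 494.2 mGal

494.2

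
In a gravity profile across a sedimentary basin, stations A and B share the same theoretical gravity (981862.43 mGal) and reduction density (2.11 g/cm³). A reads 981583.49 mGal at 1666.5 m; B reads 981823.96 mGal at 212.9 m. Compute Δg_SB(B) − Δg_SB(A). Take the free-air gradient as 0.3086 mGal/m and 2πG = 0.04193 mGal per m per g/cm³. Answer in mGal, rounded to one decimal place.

Δg_SB(A) = 981583.49 − 981862.43 + 0.3086×1666.5 − 0.04193×2.11×1666.5 = 87.90 mGal
Δg_SB(B) = 981823.96 − 981862.43 + 0.3086×212.9 − 0.04193×2.11×212.9 = 8.40 mGal
Difference = 8.40 − (87.90) = -79.50 mGal

-79.5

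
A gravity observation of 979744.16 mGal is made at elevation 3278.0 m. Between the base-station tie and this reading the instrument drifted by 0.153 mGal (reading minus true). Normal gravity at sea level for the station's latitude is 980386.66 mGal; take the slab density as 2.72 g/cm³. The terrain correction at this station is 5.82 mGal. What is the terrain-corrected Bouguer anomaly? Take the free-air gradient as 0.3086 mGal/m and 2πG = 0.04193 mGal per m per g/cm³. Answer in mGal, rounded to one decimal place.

Drift-corrected reading = 979744.16 − (0.153) = 979744.007 mGal
Free-air correction = 0.3086 × 3278.0 = 1011.59 mGal
Free-air anomaly = 979744.007 − 980386.66 + (1011.59) = 368.937 mGal
Bouguer slab correction = 0.04193 × 2.72 × 3278.0 = 373.85 mGal
Simple Bouguer anomaly = 368.937 − (373.85) = -4.913 mGal
Complete Bouguer anomaly = -4.913 + 5.82 = 0.907 mGal

0.9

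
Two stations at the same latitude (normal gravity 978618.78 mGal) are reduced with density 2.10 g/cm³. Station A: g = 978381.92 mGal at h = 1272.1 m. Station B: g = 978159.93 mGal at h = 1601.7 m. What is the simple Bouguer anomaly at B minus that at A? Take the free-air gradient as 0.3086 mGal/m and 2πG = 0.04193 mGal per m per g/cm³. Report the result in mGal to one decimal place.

-149.3

Δg_SB(A) = 978381.92 − 978618.78 + 0.3086×1272.1 − 0.04193×2.10×1272.1 = 43.70 mGal
Δg_SB(B) = 978159.93 − 978618.78 + 0.3086×1601.7 − 0.04193×2.10×1601.7 = -105.60 mGal
Difference = -105.60 − (43.70) = -149.30 mGal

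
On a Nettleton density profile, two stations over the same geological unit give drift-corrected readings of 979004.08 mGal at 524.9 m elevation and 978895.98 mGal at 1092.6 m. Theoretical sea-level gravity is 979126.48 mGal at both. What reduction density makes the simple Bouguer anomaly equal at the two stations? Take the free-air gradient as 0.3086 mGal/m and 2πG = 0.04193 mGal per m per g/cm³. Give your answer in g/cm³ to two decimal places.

Δg_obs = 978895.98 − 979004.08 = -108.10 mGal over Δh = 1092.6 − 524.9 = 567.7 m
Equal Bouguer anomalies ⇒ Δg_obs + (0.3086 − 0.04193ρ)·Δh = 0
0.3086 − 0.04193ρ = −Δg_obs/Δh = 0.19042
ρ = (0.3086 − 0.19042) / 0.04193 = 2.82 g/cm³

2.82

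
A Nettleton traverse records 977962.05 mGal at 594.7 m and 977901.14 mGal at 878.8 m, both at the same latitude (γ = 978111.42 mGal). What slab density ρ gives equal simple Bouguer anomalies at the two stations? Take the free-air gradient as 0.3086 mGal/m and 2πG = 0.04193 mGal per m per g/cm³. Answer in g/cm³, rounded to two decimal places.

Δg_obs = 977901.14 − 977962.05 = -60.91 mGal over Δh = 878.8 − 594.7 = 284.1 m
Equal Bouguer anomalies ⇒ Δg_obs + (0.3086 − 0.04193ρ)·Δh = 0
0.3086 − 0.04193ρ = −Δg_obs/Δh = 0.21440
ρ = (0.3086 − 0.21440) / 0.04193 = 2.25 g/cm³

2.25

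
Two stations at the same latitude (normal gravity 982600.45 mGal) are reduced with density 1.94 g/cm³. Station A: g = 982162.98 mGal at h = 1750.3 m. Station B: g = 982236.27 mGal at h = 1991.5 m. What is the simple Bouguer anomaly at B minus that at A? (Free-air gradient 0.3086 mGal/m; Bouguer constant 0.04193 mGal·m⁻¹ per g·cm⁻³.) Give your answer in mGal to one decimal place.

Δg_SB(A) = 982162.98 − 982600.45 + 0.3086×1750.3 − 0.04193×1.94×1750.3 = -39.70 mGal
Δg_SB(B) = 982236.27 − 982600.45 + 0.3086×1991.5 − 0.04193×1.94×1991.5 = 88.40 mGal
Difference = 88.40 − (-39.70) = 128.10 mGal

128.1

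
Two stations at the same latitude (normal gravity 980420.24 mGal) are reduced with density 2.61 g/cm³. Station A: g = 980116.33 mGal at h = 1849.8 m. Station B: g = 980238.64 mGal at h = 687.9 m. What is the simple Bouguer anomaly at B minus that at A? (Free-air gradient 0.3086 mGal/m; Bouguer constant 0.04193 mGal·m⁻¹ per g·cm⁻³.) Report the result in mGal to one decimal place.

Δg_SB(A) = 980116.33 − 980420.24 + 0.3086×1849.8 − 0.04193×2.61×1849.8 = 64.50 mGal
Δg_SB(B) = 980238.64 − 980420.24 + 0.3086×687.9 − 0.04193×2.61×687.9 = -44.60 mGal
Difference = -44.60 − (64.50) = -109.10 mGal

-109.1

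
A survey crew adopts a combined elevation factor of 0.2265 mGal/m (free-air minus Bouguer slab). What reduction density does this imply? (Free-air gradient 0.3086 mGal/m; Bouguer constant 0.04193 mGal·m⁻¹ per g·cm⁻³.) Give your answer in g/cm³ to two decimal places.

1.96

0.2265 = 0.3086 − 0.04193 × ρ
ρ = (0.3086 − 0.2265) / 0.04193 = 1.96 g/cm³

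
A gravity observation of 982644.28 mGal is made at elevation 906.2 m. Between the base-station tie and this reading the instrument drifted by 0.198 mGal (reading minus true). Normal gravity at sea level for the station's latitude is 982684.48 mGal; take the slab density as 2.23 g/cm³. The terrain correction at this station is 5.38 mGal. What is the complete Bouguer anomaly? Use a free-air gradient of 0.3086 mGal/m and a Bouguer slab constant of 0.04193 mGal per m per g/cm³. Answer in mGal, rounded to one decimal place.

Drift-corrected reading = 982644.28 − (0.198) = 982644.082 mGal
Free-air correction = 0.3086 × 906.2 = 279.65 mGal
Free-air anomaly = 982644.082 − 982684.48 + (279.65) = 239.252 mGal
Bouguer slab correction = 0.04193 × 2.23 × 906.2 = 84.73 mGal
Simple Bouguer anomaly = 239.252 − (84.73) = 154.522 mGal
Complete Bouguer anomaly = 154.522 + 5.38 = 159.902 mGal

159.9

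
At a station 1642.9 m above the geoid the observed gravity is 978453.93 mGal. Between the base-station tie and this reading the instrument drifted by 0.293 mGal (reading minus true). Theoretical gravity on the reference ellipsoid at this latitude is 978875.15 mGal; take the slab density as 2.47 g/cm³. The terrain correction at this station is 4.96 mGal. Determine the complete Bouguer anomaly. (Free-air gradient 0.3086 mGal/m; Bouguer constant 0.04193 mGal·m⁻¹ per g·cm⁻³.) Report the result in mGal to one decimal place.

Drift-corrected reading = 978453.93 − (0.293) = 978453.637 mGal
Free-air correction = 0.3086 × 1642.9 = 507.00 mGal
Free-air anomaly = 978453.637 − 978875.15 + (507.00) = 85.487 mGal
Bouguer slab correction = 0.04193 × 2.47 × 1642.9 = 170.15 mGal
Simple Bouguer anomaly = 85.487 − (170.15) = -84.663 mGal
Complete Bouguer anomaly = -84.663 + 4.96 = -79.703 mGal

-79.7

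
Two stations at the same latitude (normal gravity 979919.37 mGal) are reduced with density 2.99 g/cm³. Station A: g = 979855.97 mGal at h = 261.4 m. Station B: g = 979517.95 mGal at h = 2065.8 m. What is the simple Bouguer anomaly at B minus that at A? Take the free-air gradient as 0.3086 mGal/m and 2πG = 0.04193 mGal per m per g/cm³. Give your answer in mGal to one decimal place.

-7.4

Δg_SB(A) = 979855.97 − 979919.37 + 0.3086×261.4 − 0.04193×2.99×261.4 = -15.50 mGal
Δg_SB(B) = 979517.95 − 979919.37 + 0.3086×2065.8 − 0.04193×2.99×2065.8 = -22.90 mGal
Difference = -22.90 − (-15.50) = -7.40 mGal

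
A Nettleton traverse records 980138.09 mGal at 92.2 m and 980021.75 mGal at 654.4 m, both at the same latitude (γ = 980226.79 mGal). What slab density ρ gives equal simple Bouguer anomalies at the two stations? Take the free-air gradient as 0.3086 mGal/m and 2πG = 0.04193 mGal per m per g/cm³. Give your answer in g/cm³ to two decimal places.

2.42

Δg_obs = 980021.75 − 980138.09 = -116.34 mGal over Δh = 654.4 − 92.2 = 562.2 m
Equal Bouguer anomalies ⇒ Δg_obs + (0.3086 − 0.04193ρ)·Δh = 0
0.3086 − 0.04193ρ = −Δg_obs/Δh = 0.20694
ρ = (0.3086 − 0.20694) / 0.04193 = 2.42 g/cm³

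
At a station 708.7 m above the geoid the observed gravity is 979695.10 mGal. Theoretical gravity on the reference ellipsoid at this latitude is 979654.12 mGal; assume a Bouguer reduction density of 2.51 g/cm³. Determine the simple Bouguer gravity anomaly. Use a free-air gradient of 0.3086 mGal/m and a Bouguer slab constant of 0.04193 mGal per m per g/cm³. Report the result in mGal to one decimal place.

Free-air correction = 0.3086 × 708.7 = 218.70 mGal
Free-air anomaly = 979695.10 − 979654.12 + (218.70) = 259.68 mGal
Bouguer slab correction = 0.04193 × 2.51 × 708.7 = 74.59 mGal
Simple Bouguer anomaly = 259.68 − (74.59) = 185.09 mGal

185.1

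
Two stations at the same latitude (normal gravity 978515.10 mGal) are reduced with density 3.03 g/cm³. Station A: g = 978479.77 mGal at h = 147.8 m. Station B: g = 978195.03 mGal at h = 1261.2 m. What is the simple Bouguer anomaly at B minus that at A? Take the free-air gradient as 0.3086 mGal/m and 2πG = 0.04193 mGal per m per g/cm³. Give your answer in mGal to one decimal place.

-82.6

Δg_SB(A) = 978479.77 − 978515.10 + 0.3086×147.8 − 0.04193×3.03×147.8 = -8.50 mGal
Δg_SB(B) = 978195.03 − 978515.10 + 0.3086×1261.2 − 0.04193×3.03×1261.2 = -91.10 mGal
Difference = -91.10 − (-8.50) = -82.60 mGal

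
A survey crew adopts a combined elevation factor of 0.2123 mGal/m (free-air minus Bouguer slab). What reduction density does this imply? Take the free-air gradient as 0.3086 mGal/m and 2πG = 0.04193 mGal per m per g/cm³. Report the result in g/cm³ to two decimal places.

0.2123 = 0.3086 − 0.04193 × ρ
ρ = (0.3086 − 0.2123) / 0.04193 = 2.30 g/cm³

2.30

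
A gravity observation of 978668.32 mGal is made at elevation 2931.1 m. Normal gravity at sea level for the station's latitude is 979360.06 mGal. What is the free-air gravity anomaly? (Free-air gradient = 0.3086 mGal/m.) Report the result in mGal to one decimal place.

Free-air correction = 0.3086 × 2931.1 = 904.54 mGal
Free-air anomaly = 978668.32 − 979360.06 + (904.54) = 212.80 mGal

212.8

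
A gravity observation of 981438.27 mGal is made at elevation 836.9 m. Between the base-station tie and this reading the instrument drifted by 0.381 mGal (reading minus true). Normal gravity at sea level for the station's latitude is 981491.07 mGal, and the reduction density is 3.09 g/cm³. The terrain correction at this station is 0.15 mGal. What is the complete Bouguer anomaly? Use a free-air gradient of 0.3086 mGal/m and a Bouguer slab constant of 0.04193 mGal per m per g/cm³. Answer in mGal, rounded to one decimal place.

Drift-corrected reading = 981438.27 − (0.381) = 981437.889 mGal
Free-air correction = 0.3086 × 836.9 = 258.27 mGal
Free-air anomaly = 981437.889 − 981491.07 + (258.27) = 205.089 mGal
Bouguer slab correction = 0.04193 × 3.09 × 836.9 = 108.43 mGal
Simple Bouguer anomaly = 205.089 − (108.43) = 96.659 mGal
Complete Bouguer anomaly = 96.659 + 0.15 = 96.809 mGal

96.8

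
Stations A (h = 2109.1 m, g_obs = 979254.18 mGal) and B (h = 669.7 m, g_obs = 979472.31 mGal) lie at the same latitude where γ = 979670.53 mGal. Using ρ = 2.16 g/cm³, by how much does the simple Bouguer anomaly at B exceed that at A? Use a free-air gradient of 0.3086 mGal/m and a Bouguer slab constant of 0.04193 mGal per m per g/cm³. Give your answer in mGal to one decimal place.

Δg_SB(A) = 979254.18 − 979670.53 + 0.3086×2109.1 − 0.04193×2.16×2109.1 = 43.50 mGal
Δg_SB(B) = 979472.31 − 979670.53 + 0.3086×669.7 − 0.04193×2.16×669.7 = -52.20 mGal
Difference = -52.20 − (43.50) = -95.70 mGal

-95.7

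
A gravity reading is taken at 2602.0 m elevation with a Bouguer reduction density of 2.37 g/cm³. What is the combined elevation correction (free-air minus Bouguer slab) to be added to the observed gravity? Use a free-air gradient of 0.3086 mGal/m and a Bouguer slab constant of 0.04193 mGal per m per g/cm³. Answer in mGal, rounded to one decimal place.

Combined gradient = 0.3086 − 0.04193 × 2.37 = 0.2092259 mGal/m
Combined elevation correction = 0.2092259 × 2602.0 = 544.4 mGal

544.4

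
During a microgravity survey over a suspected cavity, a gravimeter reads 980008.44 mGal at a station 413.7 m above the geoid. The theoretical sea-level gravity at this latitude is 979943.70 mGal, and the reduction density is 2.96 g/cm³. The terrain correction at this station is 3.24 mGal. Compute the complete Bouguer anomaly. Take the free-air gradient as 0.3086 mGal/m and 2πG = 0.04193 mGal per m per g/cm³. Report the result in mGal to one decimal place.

Free-air correction = 0.3086 × 413.7 = 127.67 mGal
Free-air anomaly = 980008.44 − 979943.70 + (127.67) = 192.41 mGal
Bouguer slab correction = 0.04193 × 2.96 × 413.7 = 51.35 mGal
Simple Bouguer anomaly = 192.41 − (51.35) = 141.06 mGal
Complete Bouguer anomaly = 141.06 + 3.24 = 144.30 mGal

144.3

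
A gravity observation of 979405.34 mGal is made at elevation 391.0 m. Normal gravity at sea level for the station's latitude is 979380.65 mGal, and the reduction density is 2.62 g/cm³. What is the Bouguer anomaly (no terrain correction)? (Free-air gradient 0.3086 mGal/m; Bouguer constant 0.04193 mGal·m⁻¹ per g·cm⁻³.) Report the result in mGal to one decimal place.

Free-air correction = 0.3086 × 391.0 = 120.66 mGal
Free-air anomaly = 979405.34 − 979380.65 + (120.66) = 145.35 mGal
Bouguer slab correction = 0.04193 × 2.62 × 391.0 = 42.95 mGal
Simple Bouguer anomaly = 145.35 − (42.95) = 102.40 mGal

102.4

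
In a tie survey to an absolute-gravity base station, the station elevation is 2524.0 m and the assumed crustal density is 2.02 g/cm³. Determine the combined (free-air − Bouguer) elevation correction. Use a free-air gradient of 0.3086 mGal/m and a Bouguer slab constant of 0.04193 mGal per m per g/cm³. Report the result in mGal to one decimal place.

565.1

Combined gradient = 0.3086 − 0.04193 × 2.02 = 0.2239014 mGal/m
Combined elevation correction = 0.2239014 × 2524.0 = 565.1 mGal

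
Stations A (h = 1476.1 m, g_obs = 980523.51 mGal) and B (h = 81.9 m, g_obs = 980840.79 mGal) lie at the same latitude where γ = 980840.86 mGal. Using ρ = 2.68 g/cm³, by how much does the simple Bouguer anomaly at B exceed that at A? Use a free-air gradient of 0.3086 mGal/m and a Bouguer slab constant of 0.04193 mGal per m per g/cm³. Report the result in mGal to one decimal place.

Δg_SB(A) = 980523.51 − 980840.86 + 0.3086×1476.1 − 0.04193×2.68×1476.1 = -27.70 mGal
Δg_SB(B) = 980840.79 − 980840.86 + 0.3086×81.9 − 0.04193×2.68×81.9 = 16.00 mGal
Difference = 16.00 − (-27.70) = 43.70 mGal

43.7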